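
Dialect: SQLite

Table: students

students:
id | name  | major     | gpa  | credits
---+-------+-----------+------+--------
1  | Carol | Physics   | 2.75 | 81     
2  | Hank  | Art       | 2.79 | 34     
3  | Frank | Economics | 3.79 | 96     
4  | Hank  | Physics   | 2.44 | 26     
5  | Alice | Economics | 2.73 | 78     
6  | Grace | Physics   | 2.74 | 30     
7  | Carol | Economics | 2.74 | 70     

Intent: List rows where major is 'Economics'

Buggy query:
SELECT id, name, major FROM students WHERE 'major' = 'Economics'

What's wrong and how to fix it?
Bug: 'major' in single quotes is a string literal, not the column; the comparison is literal-vs-literal and never true

Fix: Reference the column as major without single quotes

Corrected query:
SELECT id, name, major FROM students WHERE major = 'Economics'

Result:
id | name  | major    
---+-------+----------
3  | Frank | Economics
5  | Alice | Economics
7  | Carol | Economics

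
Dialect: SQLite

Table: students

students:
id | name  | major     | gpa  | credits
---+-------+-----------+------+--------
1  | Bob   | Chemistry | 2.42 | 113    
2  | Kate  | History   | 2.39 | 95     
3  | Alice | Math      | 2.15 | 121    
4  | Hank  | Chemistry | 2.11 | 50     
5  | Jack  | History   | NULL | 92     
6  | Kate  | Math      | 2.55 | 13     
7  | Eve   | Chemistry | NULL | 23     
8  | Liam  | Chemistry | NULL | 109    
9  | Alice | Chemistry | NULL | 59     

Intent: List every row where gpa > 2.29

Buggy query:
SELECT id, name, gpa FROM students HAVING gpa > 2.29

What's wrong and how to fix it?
Bug: HAVING filters the output of aggregation, but this query has no GROUP BY and no aggregate functions, so SQLite rejects it (HAVING clause on a non-aggregate query); the condition here is per row

Fix: Replace HAVING with WHERE since the condition applies to individual rows

Corrected query:
SELECT id, name, gpa FROM students WHERE gpa > 2.29

Result:
id | name | gpa 
---+------+-----
1  | Bob  | 2.42
2  | Kate | 2.39
6  | Kate | 2.55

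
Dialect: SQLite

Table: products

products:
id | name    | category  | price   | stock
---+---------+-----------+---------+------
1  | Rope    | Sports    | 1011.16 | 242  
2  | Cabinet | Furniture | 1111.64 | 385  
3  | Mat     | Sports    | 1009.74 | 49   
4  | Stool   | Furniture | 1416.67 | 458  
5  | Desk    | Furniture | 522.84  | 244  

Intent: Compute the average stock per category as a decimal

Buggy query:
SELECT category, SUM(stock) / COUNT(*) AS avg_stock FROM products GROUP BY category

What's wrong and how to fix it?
Bug: Both operands are integers, so '/' performs integer division and truncates

Fix: Cast one side to REAL so the division keeps the fractional part

Corrected query:
SELECT category, SUM(stock) * 1.0 / COUNT(*) AS avg_stock FROM products GROUP BY category

Result:
category  | avg_stock 
----------+-----------
Furniture | 362.333333
Sports    | 145.5     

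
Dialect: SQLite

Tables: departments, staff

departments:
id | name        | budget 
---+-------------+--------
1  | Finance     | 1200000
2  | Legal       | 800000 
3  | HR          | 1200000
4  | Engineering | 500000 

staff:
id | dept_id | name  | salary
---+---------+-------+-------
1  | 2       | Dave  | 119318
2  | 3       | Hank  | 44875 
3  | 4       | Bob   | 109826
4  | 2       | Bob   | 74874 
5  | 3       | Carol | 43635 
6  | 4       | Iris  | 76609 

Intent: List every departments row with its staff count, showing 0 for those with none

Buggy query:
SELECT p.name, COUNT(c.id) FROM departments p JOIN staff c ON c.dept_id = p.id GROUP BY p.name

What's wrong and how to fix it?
Bug: INNER JOIN drops departments rows that have no matching staff rows

Fix: Switch to LEFT JOIN to retain unmatched parent rows

Corrected query:
SELECT p.name, COUNT(c.id) FROM departments p LEFT JOIN staff c ON c.dept_id = p.id GROUP BY p.name

Result:
name        | COUNT(c.id)
------------+------------
Engineering | 2          
Finance     | 0          
HR          | 2          
Legal       | 2          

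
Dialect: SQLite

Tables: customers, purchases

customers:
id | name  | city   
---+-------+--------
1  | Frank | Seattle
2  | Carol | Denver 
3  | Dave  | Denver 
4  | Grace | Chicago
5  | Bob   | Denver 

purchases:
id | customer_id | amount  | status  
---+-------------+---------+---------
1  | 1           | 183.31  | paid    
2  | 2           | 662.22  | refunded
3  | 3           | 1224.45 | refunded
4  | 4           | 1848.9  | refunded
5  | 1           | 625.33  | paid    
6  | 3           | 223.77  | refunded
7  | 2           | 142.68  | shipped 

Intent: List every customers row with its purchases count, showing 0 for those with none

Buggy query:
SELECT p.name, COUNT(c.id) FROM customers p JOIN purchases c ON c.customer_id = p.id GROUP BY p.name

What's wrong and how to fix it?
Bug: An inner join excludes parents with zero children

Fix: Use LEFT JOIN so parents without children still appear (COUNT(c.id) gives 0)

Corrected query:
SELECT p.name, COUNT(c.id) FROM customers p LEFT JOIN purchases c ON c.customer_id = p.id GROUP BY p.name

Result:
name  | COUNT(c.id)
------+------------
Bob   | 0          
Carol | 2          
Dave  | 2          
Frank | 2          
Grace | 1          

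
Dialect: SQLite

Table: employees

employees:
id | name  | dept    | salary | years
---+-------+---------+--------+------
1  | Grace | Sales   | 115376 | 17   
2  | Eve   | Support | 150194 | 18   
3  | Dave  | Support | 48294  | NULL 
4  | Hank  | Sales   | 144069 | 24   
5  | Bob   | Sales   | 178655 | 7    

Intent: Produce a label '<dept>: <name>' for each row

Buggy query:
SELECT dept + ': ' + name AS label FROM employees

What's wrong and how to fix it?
Bug: SQLite uses || for string concatenation; + coerces text to numbers (yielding 0)

Fix: Use the || operator for string concatenation

Corrected query:
SELECT dept || ': ' || name AS label FROM employees

Result:
label        
-------------
Sales: Grace 
Support: Eve 
Support: Dave
Sales: Hank  
Sales: Bob   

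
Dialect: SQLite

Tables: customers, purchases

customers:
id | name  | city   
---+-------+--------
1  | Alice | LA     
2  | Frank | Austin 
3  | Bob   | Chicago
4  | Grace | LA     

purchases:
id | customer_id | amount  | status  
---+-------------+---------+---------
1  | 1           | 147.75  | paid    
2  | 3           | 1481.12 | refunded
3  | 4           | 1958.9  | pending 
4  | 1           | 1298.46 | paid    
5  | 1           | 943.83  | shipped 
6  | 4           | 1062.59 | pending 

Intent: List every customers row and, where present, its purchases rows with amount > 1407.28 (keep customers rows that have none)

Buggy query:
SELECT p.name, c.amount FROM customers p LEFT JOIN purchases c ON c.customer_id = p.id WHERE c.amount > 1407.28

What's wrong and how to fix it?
Bug: Filtering c.amount in WHERE discards the NULL rows produced by LEFT JOIN, turning it into an inner join

Fix: Put 'c.amount > 1407.28' in the JOIN's ON clause instead of WHERE

Corrected query:
SELECT p.name, c.amount FROM customers p LEFT JOIN purchases c ON c.customer_id = p.id AND c.amount > 1407.28

Result:
name  | amount 
------+--------
Alice | NULL   
Frank | NULL   
Bob   | 1481.12
Grace | 1958.9 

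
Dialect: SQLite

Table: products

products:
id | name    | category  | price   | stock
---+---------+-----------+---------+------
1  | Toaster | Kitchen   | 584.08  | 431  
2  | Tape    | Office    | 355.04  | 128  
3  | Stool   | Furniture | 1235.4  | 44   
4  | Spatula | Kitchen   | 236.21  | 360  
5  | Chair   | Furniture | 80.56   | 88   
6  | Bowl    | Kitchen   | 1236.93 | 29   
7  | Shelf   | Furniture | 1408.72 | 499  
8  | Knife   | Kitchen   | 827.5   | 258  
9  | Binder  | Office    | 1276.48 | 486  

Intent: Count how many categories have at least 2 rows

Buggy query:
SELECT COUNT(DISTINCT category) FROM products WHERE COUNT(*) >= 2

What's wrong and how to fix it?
Bug: WHERE filters individual rows, not groups, so a group-level COUNT is invalid there

Fix: Use a subquery that GROUPs and filters with HAVING, then count its rows

Corrected query:
SELECT COUNT(*) FROM (SELECT category FROM products GROUP BY category HAVING COUNT(*) >= 2)

Result:
COUNT(*)
--------
3       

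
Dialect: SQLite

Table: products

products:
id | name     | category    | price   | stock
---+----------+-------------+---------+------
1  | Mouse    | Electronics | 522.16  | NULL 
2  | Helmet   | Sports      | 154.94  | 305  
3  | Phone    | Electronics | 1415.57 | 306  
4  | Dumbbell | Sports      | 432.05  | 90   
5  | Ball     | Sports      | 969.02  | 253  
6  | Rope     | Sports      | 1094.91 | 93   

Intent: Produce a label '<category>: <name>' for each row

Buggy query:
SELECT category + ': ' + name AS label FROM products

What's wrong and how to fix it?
Bug: SQLite uses || for string concatenation; + coerces text to numbers (yielding 0)

Fix: Replace + with || to concatenate text

Corrected query:
SELECT category || ': ' || name AS label FROM products

Result:
label             
------------------
Electronics: Mouse
Sports: Helmet    
Electronics: Phone
Sports: Dumbbell  
Sports: Ball      
Sports: Rope      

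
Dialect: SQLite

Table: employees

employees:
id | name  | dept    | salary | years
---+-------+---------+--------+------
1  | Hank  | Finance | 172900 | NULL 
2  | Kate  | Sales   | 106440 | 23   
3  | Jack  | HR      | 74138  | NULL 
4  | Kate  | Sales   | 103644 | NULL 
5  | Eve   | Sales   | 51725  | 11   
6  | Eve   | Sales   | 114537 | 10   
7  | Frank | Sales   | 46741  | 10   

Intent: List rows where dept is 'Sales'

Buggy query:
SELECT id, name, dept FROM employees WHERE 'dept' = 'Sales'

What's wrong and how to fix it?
Bug: Single quotes denote string literals in SQL; the column name is being compared as a constant string

Fix: Remove the quotes around the column name (or use double quotes for an identifier)

Corrected query:
SELECT id, name, dept FROM employees WHERE dept = 'Sales'

Result:
id | name  | dept 
---+-------+------
2  | Kate  | Sales
4  | Kate  | Sales
5  | Eve   | Sales
6  | Eve   | Sales
7  | Frank | Sales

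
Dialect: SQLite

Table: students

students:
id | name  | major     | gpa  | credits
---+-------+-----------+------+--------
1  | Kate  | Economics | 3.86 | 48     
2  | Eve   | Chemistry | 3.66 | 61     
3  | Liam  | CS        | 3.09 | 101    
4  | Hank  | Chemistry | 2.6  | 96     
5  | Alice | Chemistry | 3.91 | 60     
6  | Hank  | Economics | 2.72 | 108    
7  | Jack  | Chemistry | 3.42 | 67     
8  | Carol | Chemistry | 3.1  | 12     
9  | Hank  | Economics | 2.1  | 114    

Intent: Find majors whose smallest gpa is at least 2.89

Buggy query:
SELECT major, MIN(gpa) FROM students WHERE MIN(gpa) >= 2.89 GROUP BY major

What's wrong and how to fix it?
Bug: MIN() in WHERE is a misuse of aggregate

Fix: Replace WHERE with HAVING after the GROUP BY

Corrected query:
SELECT major, MIN(gpa) FROM students GROUP BY major HAVING MIN(gpa) >= 2.89

Result:
major | MIN(gpa)
------+---------
CS    | 3.09    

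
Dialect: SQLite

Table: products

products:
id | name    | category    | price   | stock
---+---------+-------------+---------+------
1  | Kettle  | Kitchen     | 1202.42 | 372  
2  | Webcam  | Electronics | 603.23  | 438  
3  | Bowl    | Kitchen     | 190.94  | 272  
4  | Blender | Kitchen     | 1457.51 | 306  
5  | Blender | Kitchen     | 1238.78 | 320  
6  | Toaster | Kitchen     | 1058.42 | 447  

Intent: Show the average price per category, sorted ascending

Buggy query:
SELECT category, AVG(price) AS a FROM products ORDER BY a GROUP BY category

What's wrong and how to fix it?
Bug: ORDER BY appears before GROUP BY; SQL clause order requires GROUP BY first

Fix: Move ORDER BY to the end, after GROUP BY

Corrected query:
SELECT category, AVG(price) AS a FROM products GROUP BY category ORDER BY a

Result:
category    | a       
------------+---------
Electronics | 603.23  
Kitchen     | 1029.614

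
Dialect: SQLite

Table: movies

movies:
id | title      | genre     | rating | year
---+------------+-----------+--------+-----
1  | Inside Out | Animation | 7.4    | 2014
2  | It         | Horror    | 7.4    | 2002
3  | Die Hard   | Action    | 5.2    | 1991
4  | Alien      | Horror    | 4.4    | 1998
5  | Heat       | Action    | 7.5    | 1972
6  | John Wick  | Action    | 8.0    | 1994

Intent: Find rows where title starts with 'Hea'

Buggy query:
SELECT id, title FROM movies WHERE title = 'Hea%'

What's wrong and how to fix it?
Bug: Wildcards only work with LIKE; '=' treats '%' as a literal character

Fix: Replace '=' with LIKE so 'Hea%' is treated as a pattern

Corrected query:
SELECT id, title FROM movies WHERE title LIKE 'Hea%'

Result:
id | title
---+------
5  | Heat 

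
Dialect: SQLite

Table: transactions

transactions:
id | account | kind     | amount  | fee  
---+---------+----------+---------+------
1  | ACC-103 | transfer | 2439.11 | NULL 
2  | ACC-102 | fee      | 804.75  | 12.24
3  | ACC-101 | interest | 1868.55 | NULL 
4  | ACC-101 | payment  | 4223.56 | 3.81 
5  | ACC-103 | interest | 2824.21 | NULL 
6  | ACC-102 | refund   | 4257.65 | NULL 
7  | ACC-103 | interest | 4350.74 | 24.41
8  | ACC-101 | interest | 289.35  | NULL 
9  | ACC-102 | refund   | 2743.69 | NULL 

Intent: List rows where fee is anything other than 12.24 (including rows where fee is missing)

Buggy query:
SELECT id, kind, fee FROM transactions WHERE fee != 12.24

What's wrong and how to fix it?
Bug: 'fee != 12.24' is unknown when fee is NULL, so NULL rows are silently excluded

Fix: Handle NULL separately with IS NULL alongside the inequality

Corrected query:
SELECT id, kind, fee FROM transactions WHERE fee != 12.24 OR fee IS NULL

Result:
id | kind     | fee  
---+----------+------
1  | transfer | NULL 
3  | interest | NULL 
4  | payment  | 3.81 
5  | interest | NULL 
6  | refund   | NULL 
7  | interest | 24.41
8  | interest | NULL 
9  | refund   | NULL 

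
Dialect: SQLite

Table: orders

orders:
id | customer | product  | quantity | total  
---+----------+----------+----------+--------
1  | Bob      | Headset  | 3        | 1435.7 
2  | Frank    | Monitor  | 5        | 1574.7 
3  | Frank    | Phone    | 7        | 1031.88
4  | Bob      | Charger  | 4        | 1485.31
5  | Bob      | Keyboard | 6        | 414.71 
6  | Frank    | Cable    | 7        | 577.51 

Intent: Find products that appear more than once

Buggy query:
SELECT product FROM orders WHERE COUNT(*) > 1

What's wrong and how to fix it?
Bug: COUNT(*) is an aggregate and cannot be used in WHERE

Fix: Group first, then use HAVING for the count condition

Corrected query:
SELECT product FROM orders GROUP BY product HAVING COUNT(*) > 1

Result:
(no rows)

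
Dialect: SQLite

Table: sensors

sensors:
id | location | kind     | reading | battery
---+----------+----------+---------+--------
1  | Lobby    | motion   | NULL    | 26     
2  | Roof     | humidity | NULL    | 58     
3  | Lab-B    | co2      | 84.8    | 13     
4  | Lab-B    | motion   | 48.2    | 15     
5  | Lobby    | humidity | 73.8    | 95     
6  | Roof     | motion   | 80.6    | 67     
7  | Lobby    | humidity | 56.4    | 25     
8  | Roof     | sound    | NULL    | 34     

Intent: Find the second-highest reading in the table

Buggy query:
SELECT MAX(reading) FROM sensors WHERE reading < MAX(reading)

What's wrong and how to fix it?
Bug: MAX(reading) on the right of the comparison is an aggregate-in-WHERE error

Fix: Compute the overall MAX in a subquery, then take MAX of rows below it

Corrected query:
SELECT MAX(reading) FROM sensors WHERE reading < (SELECT MAX(reading) FROM sensors)

Result:
MAX(reading)
------------
80.6        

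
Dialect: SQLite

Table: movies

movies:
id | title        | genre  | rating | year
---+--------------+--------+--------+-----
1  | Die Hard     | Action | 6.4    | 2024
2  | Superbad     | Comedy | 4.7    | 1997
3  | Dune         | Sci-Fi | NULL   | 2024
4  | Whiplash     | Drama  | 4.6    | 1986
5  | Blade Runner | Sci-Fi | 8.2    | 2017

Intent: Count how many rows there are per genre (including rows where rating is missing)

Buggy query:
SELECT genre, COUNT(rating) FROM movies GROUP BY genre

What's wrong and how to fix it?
Bug: COUNT(rating) skips NULLs, so groups with missing rating are undercounted

Fix: Replace COUNT(rating) with COUNT(*)

Corrected query:
SELECT genre, COUNT(*) FROM movies GROUP BY genre

Result:
genre  | COUNT(*)
-------+---------
Action | 1       
Comedy | 1       
Drama  | 1       
Sci-Fi | 2       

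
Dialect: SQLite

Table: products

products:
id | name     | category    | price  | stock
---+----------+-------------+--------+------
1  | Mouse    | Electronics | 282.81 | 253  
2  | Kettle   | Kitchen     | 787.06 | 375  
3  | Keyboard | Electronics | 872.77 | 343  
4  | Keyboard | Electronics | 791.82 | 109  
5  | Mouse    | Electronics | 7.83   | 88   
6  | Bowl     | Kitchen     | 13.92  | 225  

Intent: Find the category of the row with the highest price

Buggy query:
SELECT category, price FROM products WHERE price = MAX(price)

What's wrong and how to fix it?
Bug: MAX(price) is an aggregate and cannot be used directly in WHERE

Fix: Use a subquery: WHERE price = (SELECT MAX(price) FROM products)

Corrected query:
SELECT category, price FROM products WHERE price = (SELECT MAX(price) FROM products)

Result:
category    | price 
------------+-------
Electronics | 872.77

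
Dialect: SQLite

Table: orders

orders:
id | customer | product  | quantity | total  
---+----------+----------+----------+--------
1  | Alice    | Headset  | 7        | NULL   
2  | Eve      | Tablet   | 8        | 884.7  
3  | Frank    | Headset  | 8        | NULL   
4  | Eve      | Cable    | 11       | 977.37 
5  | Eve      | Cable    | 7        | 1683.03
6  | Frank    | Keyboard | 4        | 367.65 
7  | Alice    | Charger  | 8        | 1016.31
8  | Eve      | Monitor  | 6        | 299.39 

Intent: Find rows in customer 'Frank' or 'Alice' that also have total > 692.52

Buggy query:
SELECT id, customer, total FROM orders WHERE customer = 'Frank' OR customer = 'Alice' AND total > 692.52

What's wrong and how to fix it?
Bug: AND binds tighter than OR, so this parses as customer = 'Frank' OR (customer = 'Alice' AND total > 692.52)

Fix: Add parentheses around the OR so the AND applies to both alternatives

Corrected query:
SELECT id, customer, total FROM orders WHERE (customer = 'Frank' OR customer = 'Alice') AND total > 692.52

Result:
id | customer | total  
---+----------+--------
7  | Alice    | 1016.31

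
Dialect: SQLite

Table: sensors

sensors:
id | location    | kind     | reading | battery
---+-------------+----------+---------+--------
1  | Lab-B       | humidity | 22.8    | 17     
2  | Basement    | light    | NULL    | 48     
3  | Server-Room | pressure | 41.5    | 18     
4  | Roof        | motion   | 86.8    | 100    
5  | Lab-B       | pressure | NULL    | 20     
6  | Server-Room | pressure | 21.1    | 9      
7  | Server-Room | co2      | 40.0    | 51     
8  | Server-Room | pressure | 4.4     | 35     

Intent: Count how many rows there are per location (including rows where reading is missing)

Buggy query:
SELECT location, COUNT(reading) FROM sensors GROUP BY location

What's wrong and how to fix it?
Bug: COUNT(reading) skips NULLs, so groups with missing reading are undercounted

Fix: Replace COUNT(reading) with COUNT(*)

Corrected query:
SELECT location, COUNT(*) FROM sensors GROUP BY location

Result:
location    | COUNT(*)
------------+---------
Basement    | 1       
Lab-B       | 2       
Roof        | 1       
Server-Room | 4       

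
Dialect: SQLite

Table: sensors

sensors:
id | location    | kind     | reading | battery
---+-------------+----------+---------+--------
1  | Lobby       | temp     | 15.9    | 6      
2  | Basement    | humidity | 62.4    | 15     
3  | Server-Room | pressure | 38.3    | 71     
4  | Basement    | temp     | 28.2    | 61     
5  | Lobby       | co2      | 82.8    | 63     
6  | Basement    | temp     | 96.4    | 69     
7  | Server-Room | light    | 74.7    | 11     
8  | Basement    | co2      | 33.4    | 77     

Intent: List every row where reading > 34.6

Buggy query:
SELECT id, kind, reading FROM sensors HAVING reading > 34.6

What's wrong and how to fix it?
Bug: This is a non-aggregate query (no GROUP BY, no aggregates), so in SQLite the HAVING clause is invalid here; a row-level condition belongs in WHERE

Fix: Replace HAVING with WHERE since the condition applies to individual rows

Corrected query:
SELECT id, kind, reading FROM sensors WHERE reading > 34.6

Result:
id | kind     | reading
---+----------+--------
2  | humidity | 62.4   
3  | pressure | 38.3   
5  | co2      | 82.8   
6  | temp     | 96.4   
7  | light    | 74.7   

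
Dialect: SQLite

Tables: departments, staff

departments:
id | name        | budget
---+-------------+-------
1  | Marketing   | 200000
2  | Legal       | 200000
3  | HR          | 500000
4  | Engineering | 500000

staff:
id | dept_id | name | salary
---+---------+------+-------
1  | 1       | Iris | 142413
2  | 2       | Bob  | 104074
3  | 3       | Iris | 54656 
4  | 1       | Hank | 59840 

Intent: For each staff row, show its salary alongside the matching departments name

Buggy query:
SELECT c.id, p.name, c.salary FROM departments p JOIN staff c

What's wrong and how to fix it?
Bug: JOIN with no ON clause produces a cartesian product; every staff row pairs with every departments row

Fix: Specify the join condition linking the foreign key to the parent id

Corrected query:
SELECT c.id, p.name, c.salary FROM departments p JOIN staff c ON c.dept_id = p.id

Result:
id | name      | salary
---+-----------+-------
1  | Marketing | 142413
2  | Legal     | 104074
3  | HR        | 54656 
4  | Marketing | 59840 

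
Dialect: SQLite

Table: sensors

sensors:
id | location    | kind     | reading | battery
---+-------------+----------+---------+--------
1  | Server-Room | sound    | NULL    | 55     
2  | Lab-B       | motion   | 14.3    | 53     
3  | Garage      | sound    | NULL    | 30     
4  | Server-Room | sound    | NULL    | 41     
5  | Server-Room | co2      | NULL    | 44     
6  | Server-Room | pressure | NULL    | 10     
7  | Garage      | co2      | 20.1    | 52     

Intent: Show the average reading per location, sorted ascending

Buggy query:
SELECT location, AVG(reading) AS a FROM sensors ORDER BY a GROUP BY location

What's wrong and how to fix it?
Bug: GROUP BY must precede ORDER BY

Fix: Move ORDER BY to the end, after GROUP BY

Corrected query:
SELECT location, AVG(reading) AS a FROM sensors GROUP BY location ORDER BY a

Result:
location    | a   
------------+-----
Server-Room | NULL
Lab-B       | 14.3
Garage      | 20.1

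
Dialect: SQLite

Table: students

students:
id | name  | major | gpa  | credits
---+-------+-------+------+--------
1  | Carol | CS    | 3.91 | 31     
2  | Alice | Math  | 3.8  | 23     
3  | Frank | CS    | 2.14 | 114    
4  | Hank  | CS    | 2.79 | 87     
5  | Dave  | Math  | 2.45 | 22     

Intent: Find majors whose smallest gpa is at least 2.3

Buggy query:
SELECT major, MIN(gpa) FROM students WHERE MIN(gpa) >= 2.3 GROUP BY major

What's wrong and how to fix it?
Bug: Aggregates like MIN are computed per group after WHERE runs

Fix: Replace WHERE with HAVING after the GROUP BY

Corrected query:
SELECT major, MIN(gpa) FROM students GROUP BY major HAVING MIN(gpa) >= 2.3

Result:
major | MIN(gpa)
------+---------
Math  | 2.45    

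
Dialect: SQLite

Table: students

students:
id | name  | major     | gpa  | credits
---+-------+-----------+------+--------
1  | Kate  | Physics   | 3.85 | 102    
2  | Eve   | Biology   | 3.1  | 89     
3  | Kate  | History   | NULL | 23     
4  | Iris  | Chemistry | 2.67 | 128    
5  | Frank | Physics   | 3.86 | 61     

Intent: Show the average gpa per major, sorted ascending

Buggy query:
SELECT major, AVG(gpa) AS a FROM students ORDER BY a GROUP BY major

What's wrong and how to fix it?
Bug: GROUP BY must precede ORDER BY

Fix: Move ORDER BY to the end, after GROUP BY

Corrected query:
SELECT major, AVG(gpa) AS a FROM students GROUP BY major ORDER BY a

Result:
major     | a    
----------+------
History   | NULL 
Chemistry | 2.67 
Biology   | 3.1  
Physics   | 3.855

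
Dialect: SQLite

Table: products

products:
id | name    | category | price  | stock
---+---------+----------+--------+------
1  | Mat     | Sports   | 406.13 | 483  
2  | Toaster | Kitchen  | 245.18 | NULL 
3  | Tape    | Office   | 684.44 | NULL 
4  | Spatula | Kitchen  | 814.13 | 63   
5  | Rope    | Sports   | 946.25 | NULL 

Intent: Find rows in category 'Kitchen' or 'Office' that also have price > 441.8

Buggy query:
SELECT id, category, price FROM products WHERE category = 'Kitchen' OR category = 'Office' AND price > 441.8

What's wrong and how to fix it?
Bug: AND binds tighter than OR, so this parses as category = 'Kitchen' OR (category = 'Office' AND price > 441.8)

Fix: Add parentheses around the OR so the AND applies to both alternatives

Corrected query:
SELECT id, category, price FROM products WHERE (category = 'Kitchen' OR category = 'Office') AND price > 441.8

Result:
id | category | price 
---+----------+-------
3  | Office   | 684.44
4  | Kitchen  | 814.13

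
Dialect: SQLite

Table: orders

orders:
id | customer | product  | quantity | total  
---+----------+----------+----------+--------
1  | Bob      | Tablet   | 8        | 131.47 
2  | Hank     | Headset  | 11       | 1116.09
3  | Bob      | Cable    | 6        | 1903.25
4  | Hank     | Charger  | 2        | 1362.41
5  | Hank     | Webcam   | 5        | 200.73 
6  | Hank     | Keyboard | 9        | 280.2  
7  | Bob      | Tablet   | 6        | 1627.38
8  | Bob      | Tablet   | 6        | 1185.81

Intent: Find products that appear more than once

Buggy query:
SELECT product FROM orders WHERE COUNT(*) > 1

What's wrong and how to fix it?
Bug: WHERE can't reference COUNT(*); aggregates are computed after WHERE

Fix: GROUP BY product, then filter groups with HAVING COUNT(*) > 1

Corrected query:
SELECT product FROM orders GROUP BY product HAVING COUNT(*) > 1

Result:
product
-------
Tablet 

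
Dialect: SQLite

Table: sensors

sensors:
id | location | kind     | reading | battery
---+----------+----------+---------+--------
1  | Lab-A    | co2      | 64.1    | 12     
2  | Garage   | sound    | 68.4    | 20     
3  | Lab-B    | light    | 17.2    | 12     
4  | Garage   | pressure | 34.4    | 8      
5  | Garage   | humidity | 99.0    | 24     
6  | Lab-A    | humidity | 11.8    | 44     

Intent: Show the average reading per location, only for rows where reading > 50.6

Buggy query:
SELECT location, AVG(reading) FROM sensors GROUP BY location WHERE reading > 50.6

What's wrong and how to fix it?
Bug: Row-level WHERE must come before GROUP BY in the clause order

Fix: Place WHERE between FROM and GROUP BY

Corrected query:
SELECT location, AVG(reading) FROM sensors WHERE reading > 50.6 GROUP BY location

Result:
location | AVG(reading)
---------+-------------
Garage   | 83.7        
Lab-A    | 64.1        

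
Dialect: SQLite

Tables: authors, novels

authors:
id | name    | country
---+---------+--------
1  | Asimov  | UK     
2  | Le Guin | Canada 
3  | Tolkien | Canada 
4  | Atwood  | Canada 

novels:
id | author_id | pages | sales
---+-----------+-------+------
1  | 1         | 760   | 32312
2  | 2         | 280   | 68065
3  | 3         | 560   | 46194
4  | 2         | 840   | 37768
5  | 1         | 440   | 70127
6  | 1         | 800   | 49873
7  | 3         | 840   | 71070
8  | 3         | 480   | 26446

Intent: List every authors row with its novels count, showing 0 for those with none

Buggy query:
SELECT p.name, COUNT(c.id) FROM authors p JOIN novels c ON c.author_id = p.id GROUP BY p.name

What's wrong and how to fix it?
Bug: INNER JOIN drops authors rows that have no matching novels rows

Fix: Switch to LEFT JOIN to retain unmatched parent rows

Corrected query:
SELECT p.name, COUNT(c.id) FROM authors p LEFT JOIN novels c ON c.author_id = p.id GROUP BY p.name

Result:
name    | COUNT(c.id)
--------+------------
Asimov  | 3          
Atwood  | 0          
Le Guin | 2          
Tolkien | 3          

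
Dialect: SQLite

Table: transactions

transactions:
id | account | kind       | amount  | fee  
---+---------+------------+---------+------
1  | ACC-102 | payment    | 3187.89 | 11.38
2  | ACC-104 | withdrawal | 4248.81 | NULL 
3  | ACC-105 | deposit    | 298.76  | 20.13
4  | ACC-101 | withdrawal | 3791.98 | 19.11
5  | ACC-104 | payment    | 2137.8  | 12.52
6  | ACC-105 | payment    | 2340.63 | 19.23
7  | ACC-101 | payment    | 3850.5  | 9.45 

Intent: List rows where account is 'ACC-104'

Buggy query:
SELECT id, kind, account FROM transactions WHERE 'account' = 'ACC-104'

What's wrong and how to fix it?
Bug: Single quotes denote string literals in SQL; the column name is being compared as a constant string

Fix: Reference the column as account without single quotes

Corrected query:
SELECT id, kind, account FROM transactions WHERE account = 'ACC-104'

Result:
id | kind       | account
---+------------+--------
2  | withdrawal | ACC-104
5  | payment    | ACC-104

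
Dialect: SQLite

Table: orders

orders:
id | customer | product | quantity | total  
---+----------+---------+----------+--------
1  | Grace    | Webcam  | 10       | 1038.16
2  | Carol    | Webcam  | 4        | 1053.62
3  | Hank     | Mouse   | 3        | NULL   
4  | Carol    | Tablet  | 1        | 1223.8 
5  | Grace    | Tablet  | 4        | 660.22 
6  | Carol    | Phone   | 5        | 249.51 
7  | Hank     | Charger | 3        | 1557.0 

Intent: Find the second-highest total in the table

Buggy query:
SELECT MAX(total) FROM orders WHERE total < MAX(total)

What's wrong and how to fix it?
Bug: The inner MAX is an aggregate inside WHERE, which is not allowed

Fix: Put the inner MAX in a scalar subquery

Corrected query:
SELECT MAX(total) FROM orders WHERE total < (SELECT MAX(total) FROM orders)

Result:
MAX(total)
----------
1223.8    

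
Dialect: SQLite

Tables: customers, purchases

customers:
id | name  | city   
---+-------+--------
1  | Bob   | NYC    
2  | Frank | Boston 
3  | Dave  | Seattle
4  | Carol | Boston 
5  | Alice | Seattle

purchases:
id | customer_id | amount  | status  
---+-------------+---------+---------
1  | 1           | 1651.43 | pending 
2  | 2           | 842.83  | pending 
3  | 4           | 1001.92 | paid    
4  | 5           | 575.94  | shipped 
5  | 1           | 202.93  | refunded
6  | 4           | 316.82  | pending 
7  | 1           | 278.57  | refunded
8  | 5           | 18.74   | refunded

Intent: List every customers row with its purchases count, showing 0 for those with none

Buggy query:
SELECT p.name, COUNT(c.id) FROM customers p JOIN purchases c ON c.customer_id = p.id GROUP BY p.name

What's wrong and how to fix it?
Bug: INNER JOIN drops customers rows that have no matching purchases rows

Fix: Use LEFT JOIN so parents without children still appear (COUNT(c.id) gives 0)

Corrected query:
SELECT p.name, COUNT(c.id) FROM customers p LEFT JOIN purchases c ON c.customer_id = p.id GROUP BY p.name

Result:
name  | COUNT(c.id)
------+------------
Alice | 2          
Bob   | 3          
Carol | 2          
Dave  | 0          
Frank | 1          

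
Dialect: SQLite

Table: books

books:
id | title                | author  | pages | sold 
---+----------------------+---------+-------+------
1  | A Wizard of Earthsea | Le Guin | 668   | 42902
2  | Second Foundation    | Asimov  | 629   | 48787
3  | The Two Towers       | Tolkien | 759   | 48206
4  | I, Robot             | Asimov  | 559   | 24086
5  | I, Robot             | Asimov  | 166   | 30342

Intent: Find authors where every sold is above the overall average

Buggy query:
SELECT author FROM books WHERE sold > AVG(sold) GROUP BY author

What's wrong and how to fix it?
Bug: AVG() is an aggregate; it can't sit directly in WHERE

Fix: Compute the overall average in a scalar subquery and compare each group's MIN against it in HAVING

Corrected query:
SELECT author FROM books GROUP BY author HAVING MIN(sold) > (SELECT AVG(sold) FROM books)

Result:
author 
-------
Le Guin
Tolkien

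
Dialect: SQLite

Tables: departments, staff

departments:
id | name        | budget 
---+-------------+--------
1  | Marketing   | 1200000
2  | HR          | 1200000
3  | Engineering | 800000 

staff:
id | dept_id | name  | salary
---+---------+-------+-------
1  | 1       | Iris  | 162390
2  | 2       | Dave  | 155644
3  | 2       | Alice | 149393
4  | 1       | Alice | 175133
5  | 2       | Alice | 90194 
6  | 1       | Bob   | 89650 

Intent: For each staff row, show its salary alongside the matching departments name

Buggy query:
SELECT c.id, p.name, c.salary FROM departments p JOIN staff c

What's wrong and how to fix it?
Bug: JOIN with no ON clause produces a cartesian product; every staff row pairs with every departments row

Fix: Add ON c.dept_id = p.id to the JOIN

Corrected query:
SELECT c.id, p.name, c.salary FROM departments p JOIN staff c ON c.dept_id = p.id

Result:
id | name      | salary
---+-----------+-------
1  | Marketing | 162390
2  | HR        | 155644
3  | HR        | 149393
4  | Marketing | 175133
5  | HR        | 90194 
6  | Marketing | 89650 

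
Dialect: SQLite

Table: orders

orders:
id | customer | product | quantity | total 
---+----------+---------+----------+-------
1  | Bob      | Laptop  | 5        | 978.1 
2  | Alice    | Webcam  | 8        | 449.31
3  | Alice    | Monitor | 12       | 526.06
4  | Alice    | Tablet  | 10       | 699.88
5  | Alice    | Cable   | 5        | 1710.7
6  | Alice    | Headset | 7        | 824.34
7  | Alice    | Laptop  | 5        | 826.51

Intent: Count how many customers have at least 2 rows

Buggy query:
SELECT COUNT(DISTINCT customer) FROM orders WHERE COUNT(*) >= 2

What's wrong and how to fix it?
Bug: COUNT(*) cannot appear in WHERE; the per-group count doesn't exist yet

Fix: Use a subquery that GROUPs and filters with HAVING, then count its rows

Corrected query:
SELECT COUNT(*) FROM (SELECT customer FROM orders GROUP BY customer HAVING COUNT(*) >= 2)

Result:
COUNT(*)
--------
1       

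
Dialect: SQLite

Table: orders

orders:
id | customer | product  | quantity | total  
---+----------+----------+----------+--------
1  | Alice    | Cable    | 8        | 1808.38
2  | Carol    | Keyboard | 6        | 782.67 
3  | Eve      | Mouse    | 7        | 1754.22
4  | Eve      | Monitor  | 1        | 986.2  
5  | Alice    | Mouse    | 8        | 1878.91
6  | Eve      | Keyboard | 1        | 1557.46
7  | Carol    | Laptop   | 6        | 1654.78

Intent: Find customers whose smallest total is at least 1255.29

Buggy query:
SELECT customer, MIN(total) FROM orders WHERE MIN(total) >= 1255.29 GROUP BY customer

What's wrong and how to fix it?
Bug: Aggregates like MIN are computed per group after WHERE runs

Fix: Replace WHERE with HAVING after the GROUP BY

Corrected query:
SELECT customer, MIN(total) FROM orders GROUP BY customer HAVING MIN(total) >= 1255.29

Result:
customer | MIN(total)
---------+-----------
Alice    | 1808.38   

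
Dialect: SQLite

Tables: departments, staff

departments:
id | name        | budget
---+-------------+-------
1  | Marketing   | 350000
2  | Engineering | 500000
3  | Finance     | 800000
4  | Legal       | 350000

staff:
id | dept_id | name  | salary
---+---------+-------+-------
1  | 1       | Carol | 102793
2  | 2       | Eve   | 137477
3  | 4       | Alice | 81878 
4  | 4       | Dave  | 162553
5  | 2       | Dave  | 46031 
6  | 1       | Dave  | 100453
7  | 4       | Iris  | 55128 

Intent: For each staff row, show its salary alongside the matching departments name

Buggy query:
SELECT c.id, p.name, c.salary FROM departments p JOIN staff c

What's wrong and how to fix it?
Bug: JOIN with no ON clause produces a cartesian product; every staff row pairs with every departments row

Fix: Specify the join condition linking the foreign key to the parent id

Corrected query:
SELECT c.id, p.name, c.salary FROM departments p JOIN staff c ON c.dept_id = p.id

Result:
id | name        | salary
---+-------------+-------
1  | Marketing   | 102793
2  | Engineering | 137477
3  | Legal       | 81878 
4  | Legal       | 162553
5  | Engineering | 46031 
6  | Marketing   | 100453
7  | Legal       | 55128 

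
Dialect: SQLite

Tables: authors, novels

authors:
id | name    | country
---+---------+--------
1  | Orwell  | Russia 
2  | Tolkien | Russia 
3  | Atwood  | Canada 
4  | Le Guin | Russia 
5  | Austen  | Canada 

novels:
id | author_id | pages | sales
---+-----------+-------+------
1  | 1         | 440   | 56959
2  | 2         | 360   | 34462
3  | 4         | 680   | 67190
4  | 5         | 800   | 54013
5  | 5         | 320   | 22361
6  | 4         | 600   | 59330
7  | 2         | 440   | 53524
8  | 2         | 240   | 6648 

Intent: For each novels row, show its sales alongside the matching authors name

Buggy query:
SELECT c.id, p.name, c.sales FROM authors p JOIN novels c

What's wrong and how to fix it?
Bug: JOIN with no ON clause produces a cartesian product; every novels row pairs with every authors row

Fix: Add ON c.author_id = p.id to the JOIN

Corrected query:
SELECT c.id, p.name, c.sales FROM authors p JOIN novels c ON c.author_id = p.id

Result:
id | name    | sales
---+---------+------
1  | Orwell  | 56959
2  | Tolkien | 34462
3  | Le Guin | 67190
4  | Austen  | 54013
5  | Austen  | 22361
6  | Le Guin | 59330
7  | Tolkien | 53524
8  | Tolkien | 6648 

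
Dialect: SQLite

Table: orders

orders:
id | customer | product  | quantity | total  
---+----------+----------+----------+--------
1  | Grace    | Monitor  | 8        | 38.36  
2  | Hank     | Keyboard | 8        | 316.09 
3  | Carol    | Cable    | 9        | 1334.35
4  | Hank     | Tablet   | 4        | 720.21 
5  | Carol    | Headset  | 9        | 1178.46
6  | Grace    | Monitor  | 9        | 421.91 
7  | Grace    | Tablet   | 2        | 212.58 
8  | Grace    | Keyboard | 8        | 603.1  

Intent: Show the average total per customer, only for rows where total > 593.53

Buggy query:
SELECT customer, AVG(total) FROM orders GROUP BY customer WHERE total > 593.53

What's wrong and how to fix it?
Bug: Row-level WHERE must come before GROUP BY in the clause order

Fix: Place WHERE between FROM and GROUP BY

Corrected query:
SELECT customer, AVG(total) FROM orders WHERE total > 593.53 GROUP BY customer

Result:
customer | AVG(total)
---------+-----------
Carol    | 1256.405  
Grace    | 603.1     
Hank     | 720.21    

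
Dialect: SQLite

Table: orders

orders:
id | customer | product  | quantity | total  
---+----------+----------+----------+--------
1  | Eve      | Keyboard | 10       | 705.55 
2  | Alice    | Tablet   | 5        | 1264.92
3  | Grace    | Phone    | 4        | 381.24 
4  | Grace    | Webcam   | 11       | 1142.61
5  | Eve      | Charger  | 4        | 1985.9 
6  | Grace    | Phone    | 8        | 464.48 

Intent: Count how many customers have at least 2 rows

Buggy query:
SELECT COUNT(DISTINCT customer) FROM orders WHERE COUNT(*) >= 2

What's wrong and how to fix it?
Bug: COUNT(*) cannot appear in WHERE; the per-group count doesn't exist yet

Fix: Group first with HAVING COUNT(*) >= 2, then COUNT the resulting groups

Corrected query:
SELECT COUNT(*) FROM (SELECT customer FROM orders GROUP BY customer HAVING COUNT(*) >= 2)

Result:
COUNT(*)
--------
2       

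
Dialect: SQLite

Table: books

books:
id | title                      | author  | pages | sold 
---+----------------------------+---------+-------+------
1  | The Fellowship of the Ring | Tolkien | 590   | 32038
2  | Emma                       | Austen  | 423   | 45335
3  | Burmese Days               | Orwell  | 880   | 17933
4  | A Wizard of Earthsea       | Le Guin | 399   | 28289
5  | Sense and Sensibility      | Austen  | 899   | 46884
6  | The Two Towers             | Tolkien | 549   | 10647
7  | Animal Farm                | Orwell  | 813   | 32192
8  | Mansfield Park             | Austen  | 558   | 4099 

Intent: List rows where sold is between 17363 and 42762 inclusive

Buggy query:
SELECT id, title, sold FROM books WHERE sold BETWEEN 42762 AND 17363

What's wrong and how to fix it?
Bug: BETWEEN expects the lower bound first; with 42762 AND 17363 the range is empty

Fix: Swap the bounds so the smaller value comes first

Corrected query:
SELECT id, title, sold FROM books WHERE sold BETWEEN 17363 AND 42762

Result:
id | title                      | sold 
---+----------------------------+------
1  | The Fellowship of the Ring | 32038
3  | Burmese Days               | 17933
4  | A Wizard of Earthsea       | 28289
7  | Animal Farm                | 32192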